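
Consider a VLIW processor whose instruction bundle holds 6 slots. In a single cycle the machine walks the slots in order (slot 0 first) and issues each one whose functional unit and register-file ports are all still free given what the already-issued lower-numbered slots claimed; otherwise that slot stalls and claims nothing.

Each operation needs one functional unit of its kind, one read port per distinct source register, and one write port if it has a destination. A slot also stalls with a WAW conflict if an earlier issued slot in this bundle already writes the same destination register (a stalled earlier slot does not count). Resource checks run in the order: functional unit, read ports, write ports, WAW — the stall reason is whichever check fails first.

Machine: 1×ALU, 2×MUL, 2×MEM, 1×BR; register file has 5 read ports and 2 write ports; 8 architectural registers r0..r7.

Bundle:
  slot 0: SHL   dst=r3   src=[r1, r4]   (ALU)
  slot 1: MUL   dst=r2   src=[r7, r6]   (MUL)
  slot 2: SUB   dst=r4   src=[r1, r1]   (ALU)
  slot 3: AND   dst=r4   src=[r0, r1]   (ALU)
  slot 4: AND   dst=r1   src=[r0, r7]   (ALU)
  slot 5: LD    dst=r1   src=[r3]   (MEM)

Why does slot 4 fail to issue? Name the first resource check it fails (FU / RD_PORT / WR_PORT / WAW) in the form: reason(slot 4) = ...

#0 ALU src=r1,r4 dispatched  <A:0 Mu:2 Ld:2 B:1 rd:3 wr:1>
#1 MUL src=r7,r6 dispatched  <A:0 Mu:1 Ld:2 B:1 rd:1 wr:0>
#2 ALU src=r1,r1 held:FU  <A:0 Mu:1 Ld:2 B:1 rd:1 wr:0>
#3 ALU src=r0,r1 held:FU  <A:0 Mu:1 Ld:2 B:1 rd:1 wr:0>
#4 ALU src=r0,r7 held:FU  <A:0 Mu:1 Ld:2 B:1 rd:1 wr:0>
#5 MEM src=r3 held:WR_PORT  <A:0 Mu:1 Ld:2 B:1 rd:1 wr:0>

reason(slot 4) = FU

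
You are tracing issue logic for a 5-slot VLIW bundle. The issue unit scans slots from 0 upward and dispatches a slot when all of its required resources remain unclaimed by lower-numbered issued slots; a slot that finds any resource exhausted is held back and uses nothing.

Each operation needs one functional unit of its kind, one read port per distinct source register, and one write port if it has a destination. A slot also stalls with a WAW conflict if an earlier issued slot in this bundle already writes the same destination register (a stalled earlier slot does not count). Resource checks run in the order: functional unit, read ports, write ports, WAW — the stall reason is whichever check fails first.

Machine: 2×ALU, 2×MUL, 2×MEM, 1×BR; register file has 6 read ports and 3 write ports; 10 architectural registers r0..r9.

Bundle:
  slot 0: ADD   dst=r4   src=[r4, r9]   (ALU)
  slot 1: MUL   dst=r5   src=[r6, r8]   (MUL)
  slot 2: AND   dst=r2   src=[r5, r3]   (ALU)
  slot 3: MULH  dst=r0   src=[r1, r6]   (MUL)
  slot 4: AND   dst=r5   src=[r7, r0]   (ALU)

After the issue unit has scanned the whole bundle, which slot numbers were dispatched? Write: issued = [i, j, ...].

#0 ALU src=r4,r9 dispatched  <A:1 Mu:2 Ld:2 B:1 rd:4 wr:2>
#1 MUL src=r6,r8 dispatched  <A:1 Mu:1 Ld:2 B:1 rd:2 wr:1>
#2 ALU src=r5,r3 dispatched  <A:0 Mu:1 Ld:2 B:1 rd:0 wr:0>
#3 MUL src=r1,r6 held:RD_PORT  <A:0 Mu:1 Ld:2 B:1 rd:0 wr:0>
#4 ALU src=r7,r0 held:FU  <A:0 Mu:1 Ld:2 B:1 rd:0 wr:0>

issued = [0, 1, 2]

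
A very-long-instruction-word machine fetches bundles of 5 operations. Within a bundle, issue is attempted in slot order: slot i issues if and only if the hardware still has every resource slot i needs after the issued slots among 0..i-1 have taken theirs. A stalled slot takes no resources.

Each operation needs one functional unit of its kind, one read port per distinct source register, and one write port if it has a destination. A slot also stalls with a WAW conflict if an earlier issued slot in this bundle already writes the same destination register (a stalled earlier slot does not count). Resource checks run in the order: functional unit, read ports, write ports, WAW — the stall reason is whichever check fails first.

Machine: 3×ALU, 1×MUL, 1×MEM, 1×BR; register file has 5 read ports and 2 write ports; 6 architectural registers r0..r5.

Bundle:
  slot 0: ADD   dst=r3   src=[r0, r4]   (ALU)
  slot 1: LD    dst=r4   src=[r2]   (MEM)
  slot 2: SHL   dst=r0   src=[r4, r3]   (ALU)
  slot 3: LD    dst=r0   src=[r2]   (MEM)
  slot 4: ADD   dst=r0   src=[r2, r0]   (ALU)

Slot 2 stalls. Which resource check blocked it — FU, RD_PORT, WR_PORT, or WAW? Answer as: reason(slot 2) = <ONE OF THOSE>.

slot 0 (ALU): ISSUE — free A2,Mu1,Ld1,B1 rp3 wp1
slot 1 (MEM): ISSUE — free A2,Mu1,Ld0,B1 rp2 wp0
slot 2 (ALU): stall WR_PORT — free A2,Mu1,Ld0,B1 rp2 wp0
slot 3 (MEM): stall FU — free A2,Mu1,Ld0,B1 rp2 wp0
slot 4 (ALU): stall WR_PORT — free A2,Mu1,Ld0,B1 rp2 wp0

reason(slot 2) = WR_PORT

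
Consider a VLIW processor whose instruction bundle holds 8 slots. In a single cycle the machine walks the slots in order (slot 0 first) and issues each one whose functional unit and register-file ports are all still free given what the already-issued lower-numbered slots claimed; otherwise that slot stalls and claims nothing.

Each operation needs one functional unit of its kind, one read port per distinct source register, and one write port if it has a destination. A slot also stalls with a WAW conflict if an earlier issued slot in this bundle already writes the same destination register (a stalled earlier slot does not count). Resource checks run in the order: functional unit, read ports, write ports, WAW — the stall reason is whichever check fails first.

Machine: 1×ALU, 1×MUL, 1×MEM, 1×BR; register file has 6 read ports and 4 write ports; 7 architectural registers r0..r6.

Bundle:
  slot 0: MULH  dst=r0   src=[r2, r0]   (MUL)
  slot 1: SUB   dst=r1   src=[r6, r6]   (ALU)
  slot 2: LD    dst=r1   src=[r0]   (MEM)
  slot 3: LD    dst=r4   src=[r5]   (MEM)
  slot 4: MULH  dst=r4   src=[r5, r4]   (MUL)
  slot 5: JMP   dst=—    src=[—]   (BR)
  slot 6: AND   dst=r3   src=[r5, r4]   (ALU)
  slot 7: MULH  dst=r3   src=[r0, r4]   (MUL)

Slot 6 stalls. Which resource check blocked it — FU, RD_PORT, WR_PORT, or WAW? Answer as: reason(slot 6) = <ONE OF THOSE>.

reason(slot 6) = FU

slot 0 (MUL): ISSUE — free A1,Mu0,Ld1,B1 rp4 wp3
slot 1 (ALU): ISSUE — free A0,Mu0,Ld1,B1 rp3 wp2
slot 2 (MEM): stall WAW — free A0,Mu0,Ld1,B1 rp3 wp2
slot 3 (MEM): ISSUE — free A0,Mu0,Ld0,B1 rp2 wp1
slot 4 (MUL): stall FU — free A0,Mu0,Ld0,B1 rp2 wp1
slot 5 (BR): ISSUE — free A0,Mu0,Ld0,B0 rp2 wp1
slot 6 (ALU): stall FU — free A0,Mu0,Ld0,B0 rp2 wp1
slot 7 (MUL): stall FU — free A0,Mu0,Ld0,B0 rp2 wp1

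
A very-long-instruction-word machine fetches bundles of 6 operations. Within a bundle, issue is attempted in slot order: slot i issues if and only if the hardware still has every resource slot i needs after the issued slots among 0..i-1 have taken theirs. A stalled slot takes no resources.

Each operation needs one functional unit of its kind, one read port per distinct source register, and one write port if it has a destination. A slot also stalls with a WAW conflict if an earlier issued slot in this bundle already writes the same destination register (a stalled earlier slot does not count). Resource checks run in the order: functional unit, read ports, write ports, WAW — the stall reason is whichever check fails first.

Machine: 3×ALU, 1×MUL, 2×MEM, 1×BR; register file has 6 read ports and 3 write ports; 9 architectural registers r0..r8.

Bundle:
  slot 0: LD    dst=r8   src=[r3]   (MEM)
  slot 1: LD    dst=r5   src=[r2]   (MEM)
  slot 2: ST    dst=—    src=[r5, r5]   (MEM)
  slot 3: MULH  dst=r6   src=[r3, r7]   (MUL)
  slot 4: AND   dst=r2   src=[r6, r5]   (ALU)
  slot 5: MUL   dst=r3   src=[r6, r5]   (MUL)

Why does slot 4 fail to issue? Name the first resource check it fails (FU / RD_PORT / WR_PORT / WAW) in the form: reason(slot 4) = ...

slot 0 (MEM): ISSUE — free A3,Mu1,Ld1,B1 rp5 wp2
slot 1 (MEM): ISSUE — free A3,Mu1,Ld0,B1 rp4 wp1
slot 2 (MEM): stall FU — free A3,Mu1,Ld0,B1 rp4 wp1
slot 3 (MUL): ISSUE — free A3,Mu0,Ld0,B1 rp2 wp0
slot 4 (ALU): stall WR_PORT — free A3,Mu0,Ld0,B1 rp2 wp0
slot 5 (MUL): stall FU — free A3,Mu0,Ld0,B1 rp2 wp0

reason(slot 4) = WR_PORT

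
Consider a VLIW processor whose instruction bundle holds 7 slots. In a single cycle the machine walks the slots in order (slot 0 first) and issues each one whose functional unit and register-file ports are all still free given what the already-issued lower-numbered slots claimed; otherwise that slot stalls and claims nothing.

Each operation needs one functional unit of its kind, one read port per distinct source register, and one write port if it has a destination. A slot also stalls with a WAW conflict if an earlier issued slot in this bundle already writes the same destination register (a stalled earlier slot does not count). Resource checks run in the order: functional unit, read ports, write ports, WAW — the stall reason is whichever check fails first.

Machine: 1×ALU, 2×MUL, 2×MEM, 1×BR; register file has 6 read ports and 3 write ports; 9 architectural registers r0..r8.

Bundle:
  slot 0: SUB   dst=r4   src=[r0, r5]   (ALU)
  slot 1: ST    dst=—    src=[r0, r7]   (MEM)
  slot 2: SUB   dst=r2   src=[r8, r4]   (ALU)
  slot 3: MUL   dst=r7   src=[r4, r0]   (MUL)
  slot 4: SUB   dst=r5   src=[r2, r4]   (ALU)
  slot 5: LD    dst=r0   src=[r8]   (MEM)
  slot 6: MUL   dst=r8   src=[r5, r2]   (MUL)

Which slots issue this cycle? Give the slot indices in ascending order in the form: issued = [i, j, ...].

issued = [0, 1, 3]

slot 0 (ALU): ISSUE — free A0,Mu2,Ld2,B1 rp4 wp2
slot 1 (MEM): ISSUE — free A0,Mu2,Ld1,B1 rp2 wp2
slot 2 (ALU): stall FU — free A0,Mu2,Ld1,B1 rp2 wp2
slot 3 (MUL): ISSUE — free A0,Mu1,Ld1,B1 rp0 wp1
slot 4 (ALU): stall FU — free A0,Mu1,Ld1,B1 rp0 wp1
slot 5 (MEM): stall RD_PORT — free A0,Mu1,Ld1,B1 rp0 wp1
slot 6 (MUL): stall RD_PORT — free A0,Mu1,Ld1,B1 rp0 wp1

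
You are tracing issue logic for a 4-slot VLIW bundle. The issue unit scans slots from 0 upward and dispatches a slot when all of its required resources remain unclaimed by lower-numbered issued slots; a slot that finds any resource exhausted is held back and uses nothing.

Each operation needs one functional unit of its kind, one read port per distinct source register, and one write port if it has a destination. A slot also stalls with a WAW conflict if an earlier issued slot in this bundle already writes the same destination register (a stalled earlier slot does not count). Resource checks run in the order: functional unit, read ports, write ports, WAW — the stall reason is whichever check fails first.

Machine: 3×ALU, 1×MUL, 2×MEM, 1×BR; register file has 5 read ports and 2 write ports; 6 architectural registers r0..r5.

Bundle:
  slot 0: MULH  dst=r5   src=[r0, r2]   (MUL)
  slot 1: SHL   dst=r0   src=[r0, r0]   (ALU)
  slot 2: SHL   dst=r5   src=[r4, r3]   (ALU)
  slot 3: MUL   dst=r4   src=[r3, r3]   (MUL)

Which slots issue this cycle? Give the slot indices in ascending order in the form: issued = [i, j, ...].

issued = [0, 1]

(0) want 1×MUL +2rd +1wr — yes → AL3|MU0|ME2|BR1|rd3|wr1
(1) want 1×ALU +1rd +1wr — yes → AL2|MU0|ME2|BR1|rd2|wr0
(2) want 1×ALU +2rd +1wr — WR_PORT → AL2|MU0|ME2|BR1|rd2|wr0
(3) want 1×MUL +1rd +1wr — FU → AL2|MU0|ME2|BR1|rd2|wr0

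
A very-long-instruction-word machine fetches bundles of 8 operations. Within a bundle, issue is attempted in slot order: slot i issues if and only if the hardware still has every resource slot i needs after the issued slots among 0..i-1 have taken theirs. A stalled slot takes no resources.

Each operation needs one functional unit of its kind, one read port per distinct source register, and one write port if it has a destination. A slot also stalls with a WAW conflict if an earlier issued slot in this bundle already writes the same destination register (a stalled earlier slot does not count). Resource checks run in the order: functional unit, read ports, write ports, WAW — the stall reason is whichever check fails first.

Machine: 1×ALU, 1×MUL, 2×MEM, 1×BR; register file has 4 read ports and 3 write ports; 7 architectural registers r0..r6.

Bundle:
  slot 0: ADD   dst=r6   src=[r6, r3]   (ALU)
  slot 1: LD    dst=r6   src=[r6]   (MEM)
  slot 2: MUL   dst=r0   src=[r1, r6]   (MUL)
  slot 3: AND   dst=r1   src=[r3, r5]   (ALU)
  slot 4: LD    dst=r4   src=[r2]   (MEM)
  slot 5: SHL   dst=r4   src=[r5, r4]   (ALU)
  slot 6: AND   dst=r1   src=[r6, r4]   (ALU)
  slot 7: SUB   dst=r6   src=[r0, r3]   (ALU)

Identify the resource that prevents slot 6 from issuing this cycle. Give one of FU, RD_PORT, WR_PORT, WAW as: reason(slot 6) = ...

(0) want 1×ALU +2rd +1wr — yes → AL0|MU1|ME2|BR1|rd2|wr2
(1) want 1×MEM +1rd +1wr — WAW → AL0|MU1|ME2|BR1|rd2|wr2
(2) want 1×MUL +2rd +1wr — yes → AL0|MU0|ME2|BR1|rd0|wr1
(3) want 1×ALU +2rd +1wr — FU → AL0|MU0|ME2|BR1|rd0|wr1
(4) want 1×MEM +1rd +1wr — RD_PORT → AL0|MU0|ME2|BR1|rd0|wr1
(5) want 1×ALU +2rd +1wr — FU → AL0|MU0|ME2|BR1|rd0|wr1
(6) want 1×ALU +2rd +1wr — FU → AL0|MU0|ME2|BR1|rd0|wr1
(7) want 1×ALU +2rd +1wr — FU → AL0|MU0|ME2|BR1|rd0|wr1

reason(slot 6) = FU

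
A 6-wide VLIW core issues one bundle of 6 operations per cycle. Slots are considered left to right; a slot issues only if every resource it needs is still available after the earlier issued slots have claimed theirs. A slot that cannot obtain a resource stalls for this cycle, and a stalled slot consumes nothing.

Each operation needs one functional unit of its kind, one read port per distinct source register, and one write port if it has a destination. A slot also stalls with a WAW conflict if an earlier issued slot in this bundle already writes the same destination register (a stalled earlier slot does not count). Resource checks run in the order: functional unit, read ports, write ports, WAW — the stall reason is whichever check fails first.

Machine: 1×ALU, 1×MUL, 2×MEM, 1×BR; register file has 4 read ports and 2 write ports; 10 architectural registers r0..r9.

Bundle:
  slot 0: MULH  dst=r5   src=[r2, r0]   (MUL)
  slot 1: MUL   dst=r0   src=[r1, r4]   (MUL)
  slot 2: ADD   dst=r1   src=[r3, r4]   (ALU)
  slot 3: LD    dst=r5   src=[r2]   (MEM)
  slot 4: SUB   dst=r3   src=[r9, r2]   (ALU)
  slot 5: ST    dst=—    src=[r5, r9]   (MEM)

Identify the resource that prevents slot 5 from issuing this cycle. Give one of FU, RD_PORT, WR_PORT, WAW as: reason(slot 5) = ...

  0. MUL→r5 ⇒ go  {1A/0Mu/2Ld/1B | 2r 1w}
  1. MUL→r0 ⇒ no(FU)  {1A/0Mu/2Ld/1B | 2r 1w}
  2. ALU→r1 ⇒ go  {0A/0Mu/2Ld/1B | 0r 0w}
  3. MEM→r5 ⇒ no(RD_PORT)  {0A/0Mu/2Ld/1B | 0r 0w}
  4. ALU→r3 ⇒ no(FU)  {0A/0Mu/2Ld/1B | 0r 0w}
  5. MEM ⇒ no(RD_PORT)  {0A/0Mu/2Ld/1B | 0r 0w}

reason(slot 5) = RD_PORT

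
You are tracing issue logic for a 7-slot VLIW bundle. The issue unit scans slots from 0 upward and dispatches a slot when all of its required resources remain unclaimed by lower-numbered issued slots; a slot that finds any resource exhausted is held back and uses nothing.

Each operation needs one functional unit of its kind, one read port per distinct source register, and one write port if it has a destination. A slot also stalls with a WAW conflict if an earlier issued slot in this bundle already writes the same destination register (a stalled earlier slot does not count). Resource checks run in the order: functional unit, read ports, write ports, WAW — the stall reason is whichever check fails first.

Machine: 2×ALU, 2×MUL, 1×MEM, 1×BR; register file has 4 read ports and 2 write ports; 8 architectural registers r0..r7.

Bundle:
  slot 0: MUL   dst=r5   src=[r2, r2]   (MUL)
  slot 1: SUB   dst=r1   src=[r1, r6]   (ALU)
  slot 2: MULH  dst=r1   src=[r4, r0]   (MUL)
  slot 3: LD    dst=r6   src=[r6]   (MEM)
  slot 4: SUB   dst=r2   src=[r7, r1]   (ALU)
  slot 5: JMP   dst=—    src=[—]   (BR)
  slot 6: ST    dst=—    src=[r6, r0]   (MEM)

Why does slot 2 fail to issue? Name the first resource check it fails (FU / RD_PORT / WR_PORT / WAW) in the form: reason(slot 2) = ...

reason(slot 2) = RD_PORT

slot 0 (MUL): ISSUE — free A2,Mu1,Ld1,B1 rp3 wp1
slot 1 (ALU): ISSUE — free A1,Mu1,Ld1,B1 rp1 wp0
slot 2 (MUL): stall RD_PORT — free A1,Mu1,Ld1,B1 rp1 wp0
slot 3 (MEM): stall WR_PORT — free A1,Mu1,Ld1,B1 rp1 wp0
slot 4 (ALU): stall RD_PORT — free A1,Mu1,Ld1,B1 rp1 wp0
slot 5 (BR): ISSUE — free A1,Mu1,Ld1,B0 rp1 wp0
slot 6 (MEM): stall RD_PORT — free A1,Mu1,Ld1,B0 rp1 wp0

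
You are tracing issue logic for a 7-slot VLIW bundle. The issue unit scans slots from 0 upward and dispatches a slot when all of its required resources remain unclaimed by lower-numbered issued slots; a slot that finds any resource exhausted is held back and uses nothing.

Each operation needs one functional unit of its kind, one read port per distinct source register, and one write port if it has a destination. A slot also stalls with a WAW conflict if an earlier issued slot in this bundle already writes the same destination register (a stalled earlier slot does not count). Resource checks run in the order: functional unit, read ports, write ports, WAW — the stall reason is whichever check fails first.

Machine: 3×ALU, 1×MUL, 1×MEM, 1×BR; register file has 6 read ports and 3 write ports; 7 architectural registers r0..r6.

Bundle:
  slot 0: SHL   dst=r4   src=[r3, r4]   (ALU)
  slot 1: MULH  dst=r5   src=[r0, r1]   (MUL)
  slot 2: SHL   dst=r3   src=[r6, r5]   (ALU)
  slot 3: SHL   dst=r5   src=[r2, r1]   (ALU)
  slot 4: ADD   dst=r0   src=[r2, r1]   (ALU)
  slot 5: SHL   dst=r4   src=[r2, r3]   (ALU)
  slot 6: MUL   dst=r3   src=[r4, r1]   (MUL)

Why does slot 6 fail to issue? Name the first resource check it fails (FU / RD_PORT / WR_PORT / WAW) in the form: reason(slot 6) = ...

#0 ALU src=r3,r4 dispatched  <A:2 Mu:1 Ld:1 B:1 rd:4 wr:2>
#1 MUL src=r0,r1 dispatched  <A:2 Mu:0 Ld:1 B:1 rd:2 wr:1>
#2 ALU src=r6,r5 dispatched  <A:1 Mu:0 Ld:1 B:1 rd:0 wr:0>
#3 ALU src=r2,r1 held:RD_PORT  <A:1 Mu:0 Ld:1 B:1 rd:0 wr:0>
#4 ALU src=r2,r1 held:RD_PORT  <A:1 Mu:0 Ld:1 B:1 rd:0 wr:0>
#5 ALU src=r2,r3 held:RD_PORT  <A:1 Mu:0 Ld:1 B:1 rd:0 wr:0>
#6 MUL src=r4,r1 held:FU  <A:1 Mu:0 Ld:1 B:1 rd:0 wr:0>

reason(slot 6) = FU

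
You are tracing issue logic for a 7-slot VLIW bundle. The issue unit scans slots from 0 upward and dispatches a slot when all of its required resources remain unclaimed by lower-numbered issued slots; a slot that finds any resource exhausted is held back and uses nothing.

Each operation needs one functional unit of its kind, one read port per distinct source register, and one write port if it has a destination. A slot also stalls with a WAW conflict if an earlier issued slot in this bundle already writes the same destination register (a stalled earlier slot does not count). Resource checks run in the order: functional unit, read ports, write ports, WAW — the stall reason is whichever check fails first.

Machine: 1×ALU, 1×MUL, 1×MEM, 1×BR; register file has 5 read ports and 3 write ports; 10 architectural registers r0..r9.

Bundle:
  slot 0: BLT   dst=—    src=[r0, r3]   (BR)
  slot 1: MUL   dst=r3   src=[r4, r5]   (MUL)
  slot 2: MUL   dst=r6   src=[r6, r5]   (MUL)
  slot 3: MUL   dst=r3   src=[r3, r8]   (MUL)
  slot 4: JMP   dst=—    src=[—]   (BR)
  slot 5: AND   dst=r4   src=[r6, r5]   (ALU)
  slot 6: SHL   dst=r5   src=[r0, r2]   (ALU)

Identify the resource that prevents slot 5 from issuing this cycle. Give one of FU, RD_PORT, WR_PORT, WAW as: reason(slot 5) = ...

reason(slot 5) = RD_PORT

slot 0 (BR): ISSUE — free A1,Mu1,Ld1,B0 rp3 wp3
slot 1 (MUL): ISSUE — free A1,Mu0,Ld1,B0 rp1 wp2
slot 2 (MUL): stall FU — free A1,Mu0,Ld1,B0 rp1 wp2
slot 3 (MUL): stall FU — free A1,Mu0,Ld1,B0 rp1 wp2
slot 4 (BR): stall FU — free A1,Mu0,Ld1,B0 rp1 wp2
slot 5 (ALU): stall RD_PORT — free A1,Mu0,Ld1,B0 rp1 wp2
slot 6 (ALU): stall RD_PORT — free A1,Mu0,Ld1,B0 rp1 wp2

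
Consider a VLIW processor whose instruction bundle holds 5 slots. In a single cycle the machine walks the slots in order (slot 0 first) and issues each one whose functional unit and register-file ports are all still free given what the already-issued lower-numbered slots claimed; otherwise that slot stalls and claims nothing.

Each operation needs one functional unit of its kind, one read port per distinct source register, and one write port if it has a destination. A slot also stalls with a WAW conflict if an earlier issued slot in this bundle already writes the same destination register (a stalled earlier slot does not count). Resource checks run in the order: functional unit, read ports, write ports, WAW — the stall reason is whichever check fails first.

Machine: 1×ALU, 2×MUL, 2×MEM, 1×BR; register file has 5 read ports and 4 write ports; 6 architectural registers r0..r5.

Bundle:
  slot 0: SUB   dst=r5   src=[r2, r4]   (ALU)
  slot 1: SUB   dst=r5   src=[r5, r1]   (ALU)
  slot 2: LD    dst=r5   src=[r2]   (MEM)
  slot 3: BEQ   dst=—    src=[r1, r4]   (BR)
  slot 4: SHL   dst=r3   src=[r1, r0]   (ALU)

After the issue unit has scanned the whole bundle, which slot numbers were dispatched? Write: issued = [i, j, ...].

#0 ALU src=r2,r4 dispatched  <A:0 Mu:2 Ld:2 B:1 rd:3 wr:3>
#1 ALU src=r5,r1 held:FU  <A:0 Mu:2 Ld:2 B:1 rd:3 wr:3>
#2 MEM src=r2 held:WAW  <A:0 Mu:2 Ld:2 B:1 rd:3 wr:3>
#3 BR src=r1,r4 dispatched  <A:0 Mu:2 Ld:2 B:0 rd:1 wr:3>
#4 ALU src=r1,r0 held:FU  <A:0 Mu:2 Ld:2 B:0 rd:1 wr:3>

issued = [0, 3]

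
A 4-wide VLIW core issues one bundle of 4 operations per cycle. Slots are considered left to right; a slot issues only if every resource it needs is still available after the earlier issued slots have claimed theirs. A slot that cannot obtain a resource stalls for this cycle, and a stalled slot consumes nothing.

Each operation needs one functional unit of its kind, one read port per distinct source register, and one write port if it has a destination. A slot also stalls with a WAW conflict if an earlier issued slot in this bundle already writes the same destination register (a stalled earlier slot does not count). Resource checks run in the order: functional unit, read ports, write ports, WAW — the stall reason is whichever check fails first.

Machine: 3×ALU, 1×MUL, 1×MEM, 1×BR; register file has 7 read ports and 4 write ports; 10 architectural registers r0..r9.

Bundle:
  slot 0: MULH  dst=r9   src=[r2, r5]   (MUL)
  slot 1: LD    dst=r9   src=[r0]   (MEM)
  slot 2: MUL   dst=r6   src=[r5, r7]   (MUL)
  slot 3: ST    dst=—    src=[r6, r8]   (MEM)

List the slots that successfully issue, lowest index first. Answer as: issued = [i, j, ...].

issued = [0, 3]

  0. MUL→r9 ⇒ go  {3A/0Mu/1Ld/1B | 5r 3w}
  1. MEM→r9 ⇒ no(WAW)  {3A/0Mu/1Ld/1B | 5r 3w}
  2. MUL→r6 ⇒ no(FU)  {3A/0Mu/1Ld/1B | 5r 3w}
  3. MEM ⇒ go  {3A/0Mu/0Ld/1B | 3r 3w}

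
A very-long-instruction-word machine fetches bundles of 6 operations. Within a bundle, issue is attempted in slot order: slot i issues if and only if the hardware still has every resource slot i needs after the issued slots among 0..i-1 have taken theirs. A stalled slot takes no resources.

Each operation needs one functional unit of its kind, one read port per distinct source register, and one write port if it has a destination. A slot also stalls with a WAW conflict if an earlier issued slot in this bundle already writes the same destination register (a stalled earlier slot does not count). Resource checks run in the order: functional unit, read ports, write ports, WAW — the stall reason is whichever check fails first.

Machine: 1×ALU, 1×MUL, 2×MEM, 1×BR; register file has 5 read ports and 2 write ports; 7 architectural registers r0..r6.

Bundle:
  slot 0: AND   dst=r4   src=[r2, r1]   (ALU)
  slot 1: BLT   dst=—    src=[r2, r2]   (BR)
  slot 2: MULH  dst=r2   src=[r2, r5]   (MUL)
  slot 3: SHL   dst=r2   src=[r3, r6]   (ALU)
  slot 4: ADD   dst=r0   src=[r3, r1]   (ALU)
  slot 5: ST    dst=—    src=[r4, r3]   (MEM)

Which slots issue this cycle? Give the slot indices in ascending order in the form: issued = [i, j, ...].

issued = [0, 1, 2]

#0 ALU src=r2,r1 dispatched  <A:0 Mu:1 Ld:2 B:1 rd:3 wr:1>
#1 BR src=r2,r2 dispatched  <A:0 Mu:1 Ld:2 B:0 rd:2 wr:1>
#2 MUL src=r2,r5 dispatched  <A:0 Mu:0 Ld:2 B:0 rd:0 wr:0>
#3 ALU src=r3,r6 held:FU  <A:0 Mu:0 Ld:2 B:0 rd:0 wr:0>
#4 ALU src=r3,r1 held:FU  <A:0 Mu:0 Ld:2 B:0 rd:0 wr:0>
#5 MEM src=r4,r3 held:RD_PORT  <A:0 Mu:0 Ld:2 B:0 rd:0 wr:0>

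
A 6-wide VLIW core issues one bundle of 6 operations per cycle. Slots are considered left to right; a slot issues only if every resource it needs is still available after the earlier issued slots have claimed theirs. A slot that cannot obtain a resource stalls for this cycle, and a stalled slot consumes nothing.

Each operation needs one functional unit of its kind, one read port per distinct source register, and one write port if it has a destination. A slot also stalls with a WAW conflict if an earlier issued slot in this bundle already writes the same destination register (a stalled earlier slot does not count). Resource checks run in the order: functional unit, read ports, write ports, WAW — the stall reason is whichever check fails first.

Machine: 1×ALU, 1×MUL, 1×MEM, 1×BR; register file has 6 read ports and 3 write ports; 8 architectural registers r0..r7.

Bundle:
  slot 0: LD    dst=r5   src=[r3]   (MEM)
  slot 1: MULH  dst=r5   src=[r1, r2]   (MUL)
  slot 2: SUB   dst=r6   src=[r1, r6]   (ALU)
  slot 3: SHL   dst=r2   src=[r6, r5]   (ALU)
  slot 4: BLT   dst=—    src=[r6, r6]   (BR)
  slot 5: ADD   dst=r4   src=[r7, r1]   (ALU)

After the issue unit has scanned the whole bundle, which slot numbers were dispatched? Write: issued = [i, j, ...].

  0. MEM→r5 ⇒ go  {1A/1Mu/0Ld/1B | 5r 2w}
  1. MUL→r5 ⇒ no(WAW)  {1A/1Mu/0Ld/1B | 5r 2w}
  2. ALU→r6 ⇒ go  {0A/1Mu/0Ld/1B | 3r 1w}
  3. ALU→r2 ⇒ no(FU)  {0A/1Mu/0Ld/1B | 3r 1w}
  4. BR ⇒ go  {0A/1Mu/0Ld/0B | 2r 1w}
  5. ALU→r4 ⇒ no(FU)  {0A/1Mu/0Ld/0B | 2r 1w}

issued = [0, 2, 4]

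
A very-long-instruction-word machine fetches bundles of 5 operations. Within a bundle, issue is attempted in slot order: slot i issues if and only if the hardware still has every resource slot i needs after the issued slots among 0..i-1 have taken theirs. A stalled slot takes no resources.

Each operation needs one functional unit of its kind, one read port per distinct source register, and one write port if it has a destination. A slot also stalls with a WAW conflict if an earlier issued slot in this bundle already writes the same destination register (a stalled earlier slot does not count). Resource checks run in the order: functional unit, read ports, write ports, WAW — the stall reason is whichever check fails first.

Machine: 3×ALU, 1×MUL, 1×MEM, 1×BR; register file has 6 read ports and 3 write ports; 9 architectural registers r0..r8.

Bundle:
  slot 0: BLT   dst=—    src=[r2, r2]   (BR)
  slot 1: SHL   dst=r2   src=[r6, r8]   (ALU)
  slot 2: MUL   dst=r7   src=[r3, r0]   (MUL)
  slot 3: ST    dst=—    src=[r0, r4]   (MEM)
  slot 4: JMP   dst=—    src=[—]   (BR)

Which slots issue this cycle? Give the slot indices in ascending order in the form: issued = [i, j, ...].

  0. BR ⇒ go  {3A/1Mu/1Ld/0B | 5r 3w}
  1. ALU→r2 ⇒ go  {2A/1Mu/1Ld/0B | 3r 2w}
  2. MUL→r7 ⇒ go  {2A/0Mu/1Ld/0B | 1r 1w}
  3. MEM ⇒ no(RD_PORT)  {2A/0Mu/1Ld/0B | 1r 1w}
  4. BR ⇒ no(FU)  {2A/0Mu/1Ld/0B | 1r 1w}

issued = [0, 1, 2]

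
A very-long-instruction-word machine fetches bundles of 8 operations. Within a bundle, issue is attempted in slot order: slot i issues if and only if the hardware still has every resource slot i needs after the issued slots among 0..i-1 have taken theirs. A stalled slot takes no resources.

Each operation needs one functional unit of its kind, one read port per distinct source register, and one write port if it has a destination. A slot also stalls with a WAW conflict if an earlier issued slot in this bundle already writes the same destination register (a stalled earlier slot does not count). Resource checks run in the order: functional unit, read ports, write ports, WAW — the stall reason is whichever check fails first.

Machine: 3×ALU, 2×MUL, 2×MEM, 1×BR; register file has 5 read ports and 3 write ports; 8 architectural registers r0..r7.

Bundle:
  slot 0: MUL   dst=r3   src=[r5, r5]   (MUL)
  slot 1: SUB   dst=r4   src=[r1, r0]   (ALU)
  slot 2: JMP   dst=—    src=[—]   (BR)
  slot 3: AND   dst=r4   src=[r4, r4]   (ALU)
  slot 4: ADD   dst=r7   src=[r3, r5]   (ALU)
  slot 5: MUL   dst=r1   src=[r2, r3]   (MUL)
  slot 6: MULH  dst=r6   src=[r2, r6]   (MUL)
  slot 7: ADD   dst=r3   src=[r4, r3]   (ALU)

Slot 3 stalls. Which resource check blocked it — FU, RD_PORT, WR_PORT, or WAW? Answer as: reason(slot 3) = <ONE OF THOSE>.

(0) want 1×MUL +1rd +1wr — yes → AL3|MU1|ME2|BR1|rd4|wr2
(1) want 1×ALU +2rd +1wr — yes → AL2|MU1|ME2|BR1|rd2|wr1
(2) want 1×BR +0rd +0wr — yes → AL2|MU1|ME2|BR0|rd2|wr1
(3) want 1×ALU +1rd +1wr — WAW → AL2|MU1|ME2|BR0|rd2|wr1
(4) want 1×ALU +2rd +1wr — yes → AL1|MU1|ME2|BR0|rd0|wr0
(5) want 1×MUL +2rd +1wr — RD_PORT → AL1|MU1|ME2|BR0|rd0|wr0
(6) want 1×MUL +2rd +1wr — RD_PORT → AL1|MU1|ME2|BR0|rd0|wr0
(7) want 1×ALU +2rd +1wr — RD_PORT → AL1|MU1|ME2|BR0|rd0|wr0

reason(slot 3) = WAW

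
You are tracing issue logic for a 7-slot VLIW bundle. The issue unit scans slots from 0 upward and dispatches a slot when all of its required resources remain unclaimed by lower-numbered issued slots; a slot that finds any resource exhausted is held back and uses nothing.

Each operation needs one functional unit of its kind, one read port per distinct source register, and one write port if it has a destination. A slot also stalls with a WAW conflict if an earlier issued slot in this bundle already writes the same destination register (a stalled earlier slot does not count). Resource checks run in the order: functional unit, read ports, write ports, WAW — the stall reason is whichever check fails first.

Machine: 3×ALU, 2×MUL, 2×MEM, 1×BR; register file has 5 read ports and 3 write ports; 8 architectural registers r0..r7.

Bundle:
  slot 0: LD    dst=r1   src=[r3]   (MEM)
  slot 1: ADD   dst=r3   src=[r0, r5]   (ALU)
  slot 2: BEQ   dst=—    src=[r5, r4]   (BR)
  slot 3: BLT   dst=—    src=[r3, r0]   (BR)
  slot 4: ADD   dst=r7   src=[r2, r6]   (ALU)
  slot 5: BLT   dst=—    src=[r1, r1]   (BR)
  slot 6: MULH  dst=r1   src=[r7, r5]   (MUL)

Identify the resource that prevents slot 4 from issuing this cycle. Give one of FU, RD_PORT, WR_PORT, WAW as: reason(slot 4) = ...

reason(slot 4) = RD_PORT

(0) want 1×MEM +1rd +1wr — yes → AL3|MU2|ME1|BR1|rd4|wr2
(1) want 1×ALU +2rd +1wr — yes → AL2|MU2|ME1|BR1|rd2|wr1
(2) want 1×BR +2rd +0wr — yes → AL2|MU2|ME1|BR0|rd0|wr1
(3) want 1×BR +2rd +0wr — FU → AL2|MU2|ME1|BR0|rd0|wr1
(4) want 1×ALU +2rd +1wr — RD_PORT → AL2|MU2|ME1|BR0|rd0|wr1
(5) want 1×BR +1rd +0wr — FU → AL2|MU2|ME1|BR0|rd0|wr1
(6) want 1×MUL +2rd +1wr — RD_PORT → AL2|MU2|ME1|BR0|rd0|wr1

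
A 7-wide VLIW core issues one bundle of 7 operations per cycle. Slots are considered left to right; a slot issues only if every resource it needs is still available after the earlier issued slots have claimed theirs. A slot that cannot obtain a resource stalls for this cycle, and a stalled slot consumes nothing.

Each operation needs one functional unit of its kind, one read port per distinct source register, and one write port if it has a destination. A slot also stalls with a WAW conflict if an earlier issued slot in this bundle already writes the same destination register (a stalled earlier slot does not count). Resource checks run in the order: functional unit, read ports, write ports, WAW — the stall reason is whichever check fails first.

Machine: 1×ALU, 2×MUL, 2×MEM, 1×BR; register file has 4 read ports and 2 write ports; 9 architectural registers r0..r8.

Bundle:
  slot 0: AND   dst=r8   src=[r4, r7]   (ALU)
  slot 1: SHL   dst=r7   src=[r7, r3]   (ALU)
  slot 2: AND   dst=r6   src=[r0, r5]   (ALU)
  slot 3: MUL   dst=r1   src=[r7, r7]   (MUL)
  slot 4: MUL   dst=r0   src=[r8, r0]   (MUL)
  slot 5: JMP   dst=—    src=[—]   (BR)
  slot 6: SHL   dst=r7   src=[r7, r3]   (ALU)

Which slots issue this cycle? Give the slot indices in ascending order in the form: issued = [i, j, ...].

#0 ALU src=r4,r7 dispatched  <A:0 Mu:2 Ld:2 B:1 rd:2 wr:1>
#1 ALU src=r7,r3 held:FU  <A:0 Mu:2 Ld:2 B:1 rd:2 wr:1>
#2 ALU src=r0,r5 held:FU  <A:0 Mu:2 Ld:2 B:1 rd:2 wr:1>
#3 MUL src=r7,r7 dispatched  <A:0 Mu:1 Ld:2 B:1 rd:1 wr:0>
#4 MUL src=r8,r0 held:RD_PORT  <A:0 Mu:1 Ld:2 B:1 rd:1 wr:0>
#5 BR src=- dispatched  <A:0 Mu:1 Ld:2 B:0 rd:1 wr:0>
#6 ALU src=r7,r3 held:FU  <A:0 Mu:1 Ld:2 B:0 rd:1 wr:0>

issued = [0, 3, 5]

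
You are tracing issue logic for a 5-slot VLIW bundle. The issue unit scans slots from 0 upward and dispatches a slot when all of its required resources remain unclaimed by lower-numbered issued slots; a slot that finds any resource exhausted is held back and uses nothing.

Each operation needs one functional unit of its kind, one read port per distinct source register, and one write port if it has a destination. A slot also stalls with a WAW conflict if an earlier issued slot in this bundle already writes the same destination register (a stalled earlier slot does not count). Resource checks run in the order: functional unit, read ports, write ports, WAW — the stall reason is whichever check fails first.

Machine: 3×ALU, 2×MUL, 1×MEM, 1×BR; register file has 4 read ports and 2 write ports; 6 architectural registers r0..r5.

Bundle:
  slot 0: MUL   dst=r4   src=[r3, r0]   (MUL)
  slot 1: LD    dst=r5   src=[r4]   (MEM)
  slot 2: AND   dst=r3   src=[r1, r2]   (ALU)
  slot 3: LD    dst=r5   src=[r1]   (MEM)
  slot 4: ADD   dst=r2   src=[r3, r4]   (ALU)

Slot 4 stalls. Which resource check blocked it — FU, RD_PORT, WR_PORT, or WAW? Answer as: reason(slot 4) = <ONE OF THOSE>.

reason(slot 4) = RD_PORT

slot 0 (MUL): ISSUE — free A3,Mu1,Ld1,B1 rp2 wp1
slot 1 (MEM): ISSUE — free A3,Mu1,Ld0,B1 rp1 wp0
slot 2 (ALU): stall RD_PORT — free A3,Mu1,Ld0,B1 rp1 wp0
slot 3 (MEM): stall FU — free A3,Mu1,Ld0,B1 rp1 wp0
slot 4 (ALU): stall RD_PORT — free A3,Mu1,Ld0,B1 rp1 wp0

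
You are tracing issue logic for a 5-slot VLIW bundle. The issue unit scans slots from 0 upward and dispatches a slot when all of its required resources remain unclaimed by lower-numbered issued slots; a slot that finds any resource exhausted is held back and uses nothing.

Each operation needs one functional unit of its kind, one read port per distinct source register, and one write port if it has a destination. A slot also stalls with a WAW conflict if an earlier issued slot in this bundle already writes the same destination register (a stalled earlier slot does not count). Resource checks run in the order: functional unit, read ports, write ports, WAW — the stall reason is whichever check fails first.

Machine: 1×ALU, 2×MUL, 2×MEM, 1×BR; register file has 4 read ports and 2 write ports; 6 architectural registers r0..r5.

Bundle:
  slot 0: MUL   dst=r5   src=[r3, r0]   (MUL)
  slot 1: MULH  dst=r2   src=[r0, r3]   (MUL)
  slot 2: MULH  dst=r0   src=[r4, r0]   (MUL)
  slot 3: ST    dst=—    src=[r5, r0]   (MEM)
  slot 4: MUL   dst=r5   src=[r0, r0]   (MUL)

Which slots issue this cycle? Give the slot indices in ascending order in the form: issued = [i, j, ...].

issued = [0, 1]

  0. MUL→r5 ⇒ go  {1A/1Mu/2Ld/1B | 2r 1w}
  1. MUL→r2 ⇒ go  {1A/0Mu/2Ld/1B | 0r 0w}
  2. MUL→r0 ⇒ no(FU)  {1A/0Mu/2Ld/1B | 0r 0w}
  3. MEM ⇒ no(RD_PORT)  {1A/0Mu/2Ld/1B | 0r 0w}
  4. MUL→r5 ⇒ no(FU)  {1A/0Mu/2Ld/1B | 0r 0w}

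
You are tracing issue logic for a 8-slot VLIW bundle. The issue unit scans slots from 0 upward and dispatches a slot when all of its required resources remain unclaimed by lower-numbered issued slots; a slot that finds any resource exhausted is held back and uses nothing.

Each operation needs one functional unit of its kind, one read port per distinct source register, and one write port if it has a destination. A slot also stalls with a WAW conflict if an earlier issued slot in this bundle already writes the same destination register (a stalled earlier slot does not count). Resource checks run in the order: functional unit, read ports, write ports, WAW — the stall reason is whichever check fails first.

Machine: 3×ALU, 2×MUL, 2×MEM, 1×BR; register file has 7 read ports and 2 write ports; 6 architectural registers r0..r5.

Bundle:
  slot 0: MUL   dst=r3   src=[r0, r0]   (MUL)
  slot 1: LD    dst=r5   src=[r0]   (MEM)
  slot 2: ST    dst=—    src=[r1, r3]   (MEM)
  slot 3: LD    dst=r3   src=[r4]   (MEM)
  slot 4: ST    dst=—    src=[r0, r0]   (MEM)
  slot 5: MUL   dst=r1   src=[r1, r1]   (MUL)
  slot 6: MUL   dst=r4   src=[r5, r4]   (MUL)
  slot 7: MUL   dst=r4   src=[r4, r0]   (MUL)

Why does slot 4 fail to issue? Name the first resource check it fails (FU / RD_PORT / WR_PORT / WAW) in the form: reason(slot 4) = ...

[0] MUL needs rd=1 wr=1: ok; after: ALU=3 MUL=1 MEM=2 BR=1, R=6, W=1
[1] MEM needs rd=1 wr=1: ok; after: ALU=3 MUL=1 MEM=1 BR=1, R=5, W=0
[2] MEM needs rd=2 wr=0: ok; after: ALU=3 MUL=1 MEM=0 BR=1, R=3, W=0
[3] MEM needs rd=1 wr=1: FU; after: ALU=3 MUL=1 MEM=0 BR=1, R=3, W=0
[4] MEM needs rd=1 wr=0: FU; after: ALU=3 MUL=1 MEM=0 BR=1, R=3, W=0
[5] MUL needs rd=1 wr=1: WR_PORT; after: ALU=3 MUL=1 MEM=0 BR=1, R=3, W=0
[6] MUL needs rd=2 wr=1: WR_PORT; after: ALU=3 MUL=1 MEM=0 BR=1, R=3, W=0
[7] MUL needs rd=2 wr=1: WR_PORT; after: ALU=3 MUL=1 MEM=0 BR=1, R=3, W=0

reason(slot 4) = FU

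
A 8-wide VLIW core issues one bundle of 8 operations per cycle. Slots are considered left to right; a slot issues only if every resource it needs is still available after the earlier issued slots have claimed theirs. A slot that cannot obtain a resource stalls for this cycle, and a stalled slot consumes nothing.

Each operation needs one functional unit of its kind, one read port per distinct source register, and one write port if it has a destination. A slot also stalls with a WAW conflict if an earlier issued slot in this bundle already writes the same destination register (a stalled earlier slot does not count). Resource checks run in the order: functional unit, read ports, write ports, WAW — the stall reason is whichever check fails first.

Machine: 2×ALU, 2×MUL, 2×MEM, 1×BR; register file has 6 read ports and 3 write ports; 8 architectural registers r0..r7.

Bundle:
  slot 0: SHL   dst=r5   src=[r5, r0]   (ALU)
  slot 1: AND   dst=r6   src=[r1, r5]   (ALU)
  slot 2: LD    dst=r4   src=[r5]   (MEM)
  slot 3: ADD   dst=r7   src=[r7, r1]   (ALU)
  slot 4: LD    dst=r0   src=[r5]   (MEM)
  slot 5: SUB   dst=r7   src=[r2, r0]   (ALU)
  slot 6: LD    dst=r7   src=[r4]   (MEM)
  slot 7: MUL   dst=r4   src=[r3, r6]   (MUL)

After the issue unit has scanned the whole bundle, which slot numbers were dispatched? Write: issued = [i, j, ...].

#0 ALU src=r5,r0 dispatched  <A:1 Mu:2 Ld:2 B:1 rd:4 wr:2>
#1 ALU src=r1,r5 dispatched  <A:0 Mu:2 Ld:2 B:1 rd:2 wr:1>
#2 MEM src=r5 dispatched  <A:0 Mu:2 Ld:1 B:1 rd:1 wr:0>
#3 ALU src=r7,r1 held:FU  <A:0 Mu:2 Ld:1 B:1 rd:1 wr:0>
#4 MEM src=r5 held:WR_PORT  <A:0 Mu:2 Ld:1 B:1 rd:1 wr:0>
#5 ALU src=r2,r0 held:FU  <A:0 Mu:2 Ld:1 B:1 rd:1 wr:0>
#6 MEM src=r4 held:WR_PORT  <A:0 Mu:2 Ld:1 B:1 rd:1 wr:0>
#7 MUL src=r3,r6 held:RD_PORT  <A:0 Mu:2 Ld:1 B:1 rd:1 wr:0>

issued = [0, 1, 2]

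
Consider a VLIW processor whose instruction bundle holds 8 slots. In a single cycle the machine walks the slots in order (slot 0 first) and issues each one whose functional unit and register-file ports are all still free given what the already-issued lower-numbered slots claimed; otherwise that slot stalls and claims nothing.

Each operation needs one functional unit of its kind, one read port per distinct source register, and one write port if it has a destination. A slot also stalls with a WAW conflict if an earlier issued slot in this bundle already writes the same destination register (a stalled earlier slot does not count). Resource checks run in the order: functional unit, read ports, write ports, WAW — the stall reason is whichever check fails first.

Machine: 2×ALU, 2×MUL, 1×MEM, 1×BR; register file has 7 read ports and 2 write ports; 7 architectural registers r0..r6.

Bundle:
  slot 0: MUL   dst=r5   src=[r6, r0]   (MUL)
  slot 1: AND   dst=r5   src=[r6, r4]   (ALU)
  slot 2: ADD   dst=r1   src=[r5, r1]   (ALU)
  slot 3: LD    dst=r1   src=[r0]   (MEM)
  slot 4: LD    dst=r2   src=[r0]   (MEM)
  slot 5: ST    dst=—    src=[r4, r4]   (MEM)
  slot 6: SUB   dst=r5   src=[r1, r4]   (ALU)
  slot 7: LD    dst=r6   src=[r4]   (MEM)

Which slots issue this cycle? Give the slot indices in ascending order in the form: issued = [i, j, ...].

  0. MUL→r5 ⇒ go  {2A/1Mu/1Ld/1B | 5r 1w}
  1. ALU→r5 ⇒ no(WAW)  {2A/1Mu/1Ld/1B | 5r 1w}
  2. ALU→r1 ⇒ go  {1A/1Mu/1Ld/1B | 3r 0w}
  3. MEM→r1 ⇒ no(WR_PORT)  {1A/1Mu/1Ld/1B | 3r 0w}
  4. MEM→r2 ⇒ no(WR_PORT)  {1A/1Mu/1Ld/1B | 3r 0w}
  5. MEM ⇒ go  {1A/1Mu/0Ld/1B | 2r 0w}
  6. ALU→r5 ⇒ no(WR_PORT)  {1A/1Mu/0Ld/1B | 2r 0w}
  7. MEM→r6 ⇒ no(FU)  {1A/1Mu/0Ld/1B | 2r 0w}

issued = [0, 2, 5]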